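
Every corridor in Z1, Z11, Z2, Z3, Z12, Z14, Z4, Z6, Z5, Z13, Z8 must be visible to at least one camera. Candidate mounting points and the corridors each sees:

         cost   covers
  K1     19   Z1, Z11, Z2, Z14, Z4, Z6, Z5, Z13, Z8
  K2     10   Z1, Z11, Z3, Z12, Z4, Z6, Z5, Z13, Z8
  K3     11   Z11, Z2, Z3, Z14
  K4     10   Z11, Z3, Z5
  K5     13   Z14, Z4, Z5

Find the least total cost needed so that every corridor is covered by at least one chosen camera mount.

21

K2, K3 cover every corridor at cost 10 + 11 = 21.
Any cover uses at least 2 camera mounts; among all covering selections none totals below 21.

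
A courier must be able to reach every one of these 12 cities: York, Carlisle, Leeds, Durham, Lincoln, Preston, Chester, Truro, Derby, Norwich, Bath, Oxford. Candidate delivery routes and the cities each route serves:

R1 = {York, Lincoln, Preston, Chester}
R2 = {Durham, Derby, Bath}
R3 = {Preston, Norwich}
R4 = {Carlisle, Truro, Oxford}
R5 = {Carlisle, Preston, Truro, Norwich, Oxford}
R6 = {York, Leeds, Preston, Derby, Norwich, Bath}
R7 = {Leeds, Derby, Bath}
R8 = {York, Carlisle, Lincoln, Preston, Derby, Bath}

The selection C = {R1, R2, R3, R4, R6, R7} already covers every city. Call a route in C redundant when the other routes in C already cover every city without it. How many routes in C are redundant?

3

Drop R1: Lincoln, Chester uncovered — not redundant.
Drop R2: Durham uncovered — not redundant.
Drop R3: the rest still cover every city — redundant.
Drop R4: Carlisle, Truro, Oxford uncovered — not redundant.
Drop R6: the rest still cover every city — redundant.
Drop R7: the rest still cover every city — redundant.
3 redundant: R3, R6, R7.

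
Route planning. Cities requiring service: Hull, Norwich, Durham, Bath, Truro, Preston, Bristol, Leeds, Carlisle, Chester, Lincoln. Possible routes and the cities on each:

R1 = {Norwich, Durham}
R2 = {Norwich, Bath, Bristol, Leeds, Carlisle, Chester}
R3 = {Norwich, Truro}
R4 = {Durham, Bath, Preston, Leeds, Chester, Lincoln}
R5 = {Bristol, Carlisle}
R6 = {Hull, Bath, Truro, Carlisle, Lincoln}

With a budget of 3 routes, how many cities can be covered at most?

11

Choosing R2, R4, R6 covers {Hull, Norwich, Durham, Bath, Truro, Preston, Bristol, Leeds, Carlisle, Chester, Lincoln} — 11 cities.
That is all 11 cities.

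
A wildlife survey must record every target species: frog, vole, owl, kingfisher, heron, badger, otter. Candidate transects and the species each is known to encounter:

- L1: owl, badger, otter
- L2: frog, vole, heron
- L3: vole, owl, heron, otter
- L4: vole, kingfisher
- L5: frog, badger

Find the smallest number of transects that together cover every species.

3

L1, L2, L4 together cover {frog, vole, owl, kingfisher, heron, badger, otter} — every species.
No 2 of the 5 transects cover everything (all 10 pairs fall short), so 3 is minimum.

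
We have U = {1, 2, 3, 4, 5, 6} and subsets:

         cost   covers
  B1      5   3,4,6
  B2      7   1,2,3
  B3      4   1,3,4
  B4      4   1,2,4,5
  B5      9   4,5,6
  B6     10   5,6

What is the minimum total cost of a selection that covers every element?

9

B1, B4 cover every element at cost 5 + 4 = 9.
Any cover uses at least 2 sets; among all covering selections none totals below 9.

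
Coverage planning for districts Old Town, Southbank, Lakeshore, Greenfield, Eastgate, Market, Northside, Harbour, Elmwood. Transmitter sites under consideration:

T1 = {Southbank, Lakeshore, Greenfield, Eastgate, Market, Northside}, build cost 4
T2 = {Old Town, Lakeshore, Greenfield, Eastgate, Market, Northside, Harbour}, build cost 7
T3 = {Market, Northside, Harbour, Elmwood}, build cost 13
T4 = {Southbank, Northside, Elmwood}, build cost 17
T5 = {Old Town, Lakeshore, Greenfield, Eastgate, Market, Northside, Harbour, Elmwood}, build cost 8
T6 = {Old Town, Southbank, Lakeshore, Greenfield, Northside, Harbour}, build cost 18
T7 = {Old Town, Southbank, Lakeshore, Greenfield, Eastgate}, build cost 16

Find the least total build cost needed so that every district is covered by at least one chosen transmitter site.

12

T1, T5 cover every district at build cost 4 + 8 = 12.
Any cover uses at least 2 transmitter sites; among all covering selections none totals below 12.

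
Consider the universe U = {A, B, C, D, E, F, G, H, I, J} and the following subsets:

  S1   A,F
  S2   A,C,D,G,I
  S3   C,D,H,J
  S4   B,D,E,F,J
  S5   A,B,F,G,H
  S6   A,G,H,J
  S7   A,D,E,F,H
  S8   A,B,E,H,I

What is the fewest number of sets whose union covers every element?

S2, S3, S4 together cover {A, B, C, D, E, F, G, H, I, J} — every element.
No 2 of the 8 sets cover everything (all 28 pairs fall short), so 3 is minimum.

3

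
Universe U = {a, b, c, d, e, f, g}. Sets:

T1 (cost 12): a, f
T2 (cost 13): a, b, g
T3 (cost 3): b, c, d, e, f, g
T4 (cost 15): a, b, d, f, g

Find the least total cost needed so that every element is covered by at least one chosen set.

T1, T3 cover every element at cost 12 + 3 = 15.
Any cover uses at least 2 sets; among all covering selections none totals below 15.

15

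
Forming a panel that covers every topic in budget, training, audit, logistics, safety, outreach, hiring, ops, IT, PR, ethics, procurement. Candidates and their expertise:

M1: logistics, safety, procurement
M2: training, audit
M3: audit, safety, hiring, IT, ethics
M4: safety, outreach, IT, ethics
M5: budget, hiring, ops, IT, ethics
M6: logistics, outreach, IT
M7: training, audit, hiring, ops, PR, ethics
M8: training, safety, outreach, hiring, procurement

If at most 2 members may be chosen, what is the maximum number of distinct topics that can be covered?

Choosing M1, M7 covers {training, audit, logistics, safety, hiring, ops, PR, ethics, procurement} — 9 topics.
No choice of 2 members does better; here budget, outreach, IT are left uncovered.

9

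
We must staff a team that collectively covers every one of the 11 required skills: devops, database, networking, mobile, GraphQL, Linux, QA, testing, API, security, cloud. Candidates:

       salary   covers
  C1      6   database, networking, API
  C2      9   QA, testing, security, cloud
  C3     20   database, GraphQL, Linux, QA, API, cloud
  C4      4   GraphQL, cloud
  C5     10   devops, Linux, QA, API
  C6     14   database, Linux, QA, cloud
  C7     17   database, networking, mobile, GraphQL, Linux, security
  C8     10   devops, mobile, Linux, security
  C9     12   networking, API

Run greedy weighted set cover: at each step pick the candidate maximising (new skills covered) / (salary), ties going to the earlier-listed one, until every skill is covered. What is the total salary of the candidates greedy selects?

Pick 1: C1 adds 3 new (database, networking, API) at salary 6 (ratio 3/6).
Pick 2: C4 adds 2 new (GraphQL, cloud) at salary 4 (ratio 2/4).
Pick 3: C8 adds 4 new (devops, mobile, Linux, security) at salary 10 (ratio 4/10).
Pick 4: C2 adds 2 new (QA, testing) at salary 9 (ratio 2/9).
Greedy total salary: 6 + 4 + 10 + 9 = 29.

29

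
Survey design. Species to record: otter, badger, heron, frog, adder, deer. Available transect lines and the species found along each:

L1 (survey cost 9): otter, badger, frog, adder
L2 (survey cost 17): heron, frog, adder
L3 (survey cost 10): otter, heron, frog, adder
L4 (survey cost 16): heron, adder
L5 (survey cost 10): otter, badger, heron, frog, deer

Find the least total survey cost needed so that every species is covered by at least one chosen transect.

L1, L5 cover every species at survey cost 9 + 10 = 19.
Any cover uses at least 2 transects; among all covering selections none totals below 19.

19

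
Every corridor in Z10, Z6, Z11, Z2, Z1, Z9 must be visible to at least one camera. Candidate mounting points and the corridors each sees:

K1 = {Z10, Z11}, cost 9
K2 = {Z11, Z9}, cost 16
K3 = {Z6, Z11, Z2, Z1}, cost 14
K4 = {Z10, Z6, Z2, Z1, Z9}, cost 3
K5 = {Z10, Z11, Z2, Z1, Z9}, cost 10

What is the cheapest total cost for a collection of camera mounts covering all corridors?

K1, K4 cover every corridor at cost 9 + 3 = 12.
Any cover uses at least 2 camera mounts; among all covering selections none totals below 12.

12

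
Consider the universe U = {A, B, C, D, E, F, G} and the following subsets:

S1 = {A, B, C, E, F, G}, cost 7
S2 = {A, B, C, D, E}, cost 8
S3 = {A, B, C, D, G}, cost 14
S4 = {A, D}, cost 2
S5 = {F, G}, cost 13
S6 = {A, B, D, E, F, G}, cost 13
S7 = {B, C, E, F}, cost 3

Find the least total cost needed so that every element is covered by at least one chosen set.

9

S1, S4 cover every element at cost 7 + 2 = 9.
Any cover uses at least 2 sets; among all covering selections none totals below 9.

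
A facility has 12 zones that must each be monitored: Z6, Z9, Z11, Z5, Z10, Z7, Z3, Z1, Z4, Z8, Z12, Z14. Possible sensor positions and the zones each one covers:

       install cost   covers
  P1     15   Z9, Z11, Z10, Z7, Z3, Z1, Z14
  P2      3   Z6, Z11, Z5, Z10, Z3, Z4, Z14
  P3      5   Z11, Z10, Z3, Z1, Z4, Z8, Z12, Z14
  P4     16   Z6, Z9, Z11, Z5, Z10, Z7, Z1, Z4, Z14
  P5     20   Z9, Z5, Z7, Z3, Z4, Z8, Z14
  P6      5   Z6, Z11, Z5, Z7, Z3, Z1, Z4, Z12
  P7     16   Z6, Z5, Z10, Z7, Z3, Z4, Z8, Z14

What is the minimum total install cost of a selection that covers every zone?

P3, P4 cover every zone at install cost 5 + 16 = 21.
Any cover uses at least 2 sensor positions; among all covering selections none totals below 21.

21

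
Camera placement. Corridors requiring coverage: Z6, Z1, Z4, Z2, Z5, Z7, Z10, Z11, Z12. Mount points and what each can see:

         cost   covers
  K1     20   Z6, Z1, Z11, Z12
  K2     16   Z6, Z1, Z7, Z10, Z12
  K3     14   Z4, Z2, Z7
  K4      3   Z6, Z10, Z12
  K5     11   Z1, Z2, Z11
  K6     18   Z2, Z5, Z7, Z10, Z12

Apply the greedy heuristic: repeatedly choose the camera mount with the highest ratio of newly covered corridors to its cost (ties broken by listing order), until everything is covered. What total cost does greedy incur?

Pick 1: K4 adds 3 new (Z6, Z10, Z12) at cost 3 (ratio 3/3).
Pick 2: K5 adds 3 new (Z1, Z2, Z11) at cost 11 (ratio 3/11).
Pick 3: K3 adds 2 new (Z4, Z7) at cost 14 (ratio 2/14).
Pick 4: K6 adds 1 new (Z5) at cost 18 (ratio 1/18).
Greedy total cost: 3 + 11 + 14 + 18 = 46.

46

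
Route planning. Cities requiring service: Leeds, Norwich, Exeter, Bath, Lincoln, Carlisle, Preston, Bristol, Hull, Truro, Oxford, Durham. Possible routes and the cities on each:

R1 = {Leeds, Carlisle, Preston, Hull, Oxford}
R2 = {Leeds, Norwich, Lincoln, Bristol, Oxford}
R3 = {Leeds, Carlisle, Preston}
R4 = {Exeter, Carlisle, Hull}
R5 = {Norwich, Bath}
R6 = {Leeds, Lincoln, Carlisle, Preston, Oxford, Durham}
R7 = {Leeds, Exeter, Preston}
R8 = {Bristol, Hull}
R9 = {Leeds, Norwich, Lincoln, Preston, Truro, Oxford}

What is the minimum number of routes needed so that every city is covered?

R2, R4, R5, R6, R9 together cover {Leeds, Norwich, Exeter, Bath, Lincoln, Carlisle, Preston, Bristol, Hull, Truro, Oxford, Durham} — every city.
No 4 of the 9 routes cover everything (all 126 size-4 selections fall short), so 5 is minimum.

5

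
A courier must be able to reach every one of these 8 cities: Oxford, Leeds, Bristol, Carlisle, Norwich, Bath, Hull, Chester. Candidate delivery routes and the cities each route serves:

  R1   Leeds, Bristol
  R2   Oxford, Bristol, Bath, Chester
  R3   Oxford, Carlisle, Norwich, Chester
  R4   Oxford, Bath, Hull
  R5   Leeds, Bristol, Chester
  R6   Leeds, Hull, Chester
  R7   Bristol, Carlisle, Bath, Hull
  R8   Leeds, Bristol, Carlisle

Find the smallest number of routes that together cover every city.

3

R1, R3, R4 together cover {Oxford, Leeds, Bristol, Carlisle, Norwich, Bath, Hull, Chester} — every city.
No 2 of the 8 routes cover everything (all 28 pairs fall short), so 3 is minimum.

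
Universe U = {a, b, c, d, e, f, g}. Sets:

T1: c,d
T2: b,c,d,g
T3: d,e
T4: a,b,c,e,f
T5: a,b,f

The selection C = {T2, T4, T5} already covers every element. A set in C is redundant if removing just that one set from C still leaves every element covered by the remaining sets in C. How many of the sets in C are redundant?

1

Drop T2: d, g uncovered — not redundant.
Drop T4: e uncovered — not redundant.
Drop T5: the rest still cover every element — redundant.
1 redundant: T5.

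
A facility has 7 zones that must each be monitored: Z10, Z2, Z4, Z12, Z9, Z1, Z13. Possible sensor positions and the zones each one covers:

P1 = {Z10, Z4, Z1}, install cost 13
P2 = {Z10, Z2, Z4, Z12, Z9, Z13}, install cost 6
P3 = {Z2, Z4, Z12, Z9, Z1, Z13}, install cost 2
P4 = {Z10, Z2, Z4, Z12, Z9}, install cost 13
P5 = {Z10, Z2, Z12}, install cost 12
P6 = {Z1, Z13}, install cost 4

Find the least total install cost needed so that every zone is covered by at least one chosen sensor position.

P2, P3 cover every zone at install cost 6 + 2 = 8.
Any cover uses at least 2 sensor positions; among all covering selections none totals below 8.

8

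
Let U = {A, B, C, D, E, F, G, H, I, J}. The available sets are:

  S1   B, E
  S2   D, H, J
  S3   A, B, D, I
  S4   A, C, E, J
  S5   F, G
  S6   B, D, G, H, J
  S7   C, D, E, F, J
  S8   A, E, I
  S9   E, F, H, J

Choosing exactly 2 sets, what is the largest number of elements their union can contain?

8

Choosing S3, S7 covers {A, B, C, D, E, F, I, J} — 8 elements.
No choice of 2 sets does better; here G, H are left uncovered.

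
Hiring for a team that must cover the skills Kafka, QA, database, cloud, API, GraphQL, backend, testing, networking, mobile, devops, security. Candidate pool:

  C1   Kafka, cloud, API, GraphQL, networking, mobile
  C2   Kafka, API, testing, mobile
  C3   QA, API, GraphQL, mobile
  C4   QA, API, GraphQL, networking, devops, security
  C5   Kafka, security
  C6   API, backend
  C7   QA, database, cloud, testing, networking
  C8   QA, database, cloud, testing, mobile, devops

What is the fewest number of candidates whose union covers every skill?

C1, C4, C6, C7 together cover {Kafka, QA, database, cloud, API, GraphQL, backend, testing, networking, mobile, devops, security} — every skill.
No 3 of the 8 candidates cover everything (all 56 triples fall short), so 4 is minimum.

4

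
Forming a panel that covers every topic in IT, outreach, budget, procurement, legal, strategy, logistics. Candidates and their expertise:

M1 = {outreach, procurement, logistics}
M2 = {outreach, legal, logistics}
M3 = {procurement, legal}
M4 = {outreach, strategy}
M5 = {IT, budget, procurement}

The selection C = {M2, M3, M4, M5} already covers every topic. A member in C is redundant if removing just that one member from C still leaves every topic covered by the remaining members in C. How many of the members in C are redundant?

1

Drop M2: logistics uncovered — not redundant.
Drop M3: the rest still cover every topic — redundant.
Drop M4: strategy uncovered — not redundant.
Drop M5: IT, budget uncovered — not redundant.
1 redundant: M3.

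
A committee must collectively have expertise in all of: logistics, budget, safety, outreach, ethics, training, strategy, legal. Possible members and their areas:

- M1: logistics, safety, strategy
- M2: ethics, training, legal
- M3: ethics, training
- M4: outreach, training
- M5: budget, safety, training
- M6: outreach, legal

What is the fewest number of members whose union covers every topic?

4

M1, M2, M4, M5 together cover {logistics, budget, safety, outreach, ethics, training, strategy, legal} — every topic.
No 3 of the 6 members cover everything (all 20 triples fall short), so 4 is minimum.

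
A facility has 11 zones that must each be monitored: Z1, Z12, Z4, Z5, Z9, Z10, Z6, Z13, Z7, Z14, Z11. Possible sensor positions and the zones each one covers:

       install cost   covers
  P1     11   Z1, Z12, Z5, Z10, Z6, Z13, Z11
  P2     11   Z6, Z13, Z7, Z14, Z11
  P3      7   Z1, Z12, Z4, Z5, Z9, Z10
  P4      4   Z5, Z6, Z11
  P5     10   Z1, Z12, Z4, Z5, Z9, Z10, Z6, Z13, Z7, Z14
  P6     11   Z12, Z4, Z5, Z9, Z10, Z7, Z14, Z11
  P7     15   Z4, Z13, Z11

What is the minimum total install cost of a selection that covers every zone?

14

P4, P5 cover every zone at install cost 4 + 10 = 14.
Any cover uses at least 2 sensor positions; among all covering selections none totals below 14.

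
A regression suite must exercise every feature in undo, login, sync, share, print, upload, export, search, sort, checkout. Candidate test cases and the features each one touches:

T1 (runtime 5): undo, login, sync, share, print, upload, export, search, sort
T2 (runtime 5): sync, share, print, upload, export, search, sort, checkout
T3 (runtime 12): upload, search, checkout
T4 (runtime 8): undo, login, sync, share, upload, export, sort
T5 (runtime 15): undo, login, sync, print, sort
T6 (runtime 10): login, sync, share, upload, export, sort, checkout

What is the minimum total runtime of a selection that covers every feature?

10

T1, T2 cover every feature at runtime 5 + 5 = 10.
Any cover uses at least 2 test cases; among all covering selections none totals below 10.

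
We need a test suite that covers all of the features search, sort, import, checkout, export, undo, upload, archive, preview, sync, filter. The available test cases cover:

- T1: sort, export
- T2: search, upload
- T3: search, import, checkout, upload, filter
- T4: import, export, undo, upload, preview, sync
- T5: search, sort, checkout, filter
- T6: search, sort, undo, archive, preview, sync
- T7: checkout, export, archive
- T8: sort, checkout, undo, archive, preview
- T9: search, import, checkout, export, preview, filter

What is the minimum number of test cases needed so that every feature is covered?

T1, T3, T6 together cover {search, sort, import, checkout, export, undo, upload, archive, preview, sync, filter} — every feature.
No 2 of the 9 test cases cover everything (all 36 pairs fall short), so 3 is minimum.

3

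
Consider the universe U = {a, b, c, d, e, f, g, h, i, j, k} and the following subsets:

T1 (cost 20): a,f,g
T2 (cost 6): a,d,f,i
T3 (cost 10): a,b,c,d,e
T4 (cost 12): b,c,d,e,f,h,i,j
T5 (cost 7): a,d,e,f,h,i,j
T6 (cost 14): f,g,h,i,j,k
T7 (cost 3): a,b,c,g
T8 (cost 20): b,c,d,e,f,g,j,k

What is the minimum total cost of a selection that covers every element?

T3, T6 cover every element at cost 10 + 14 = 24.
Any cover uses at least 2 sets; among all covering selections none totals below 24.

24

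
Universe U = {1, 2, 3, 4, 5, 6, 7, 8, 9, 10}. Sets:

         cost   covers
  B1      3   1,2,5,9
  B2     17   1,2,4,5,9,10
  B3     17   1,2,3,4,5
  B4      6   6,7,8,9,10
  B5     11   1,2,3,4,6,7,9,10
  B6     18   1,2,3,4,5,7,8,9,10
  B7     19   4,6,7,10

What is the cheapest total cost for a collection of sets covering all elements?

20

B1, B4, B5 cover every element at cost 3 + 6 + 11 = 20.
Any cover uses at least 2 sets; among all covering selections none totals below 20.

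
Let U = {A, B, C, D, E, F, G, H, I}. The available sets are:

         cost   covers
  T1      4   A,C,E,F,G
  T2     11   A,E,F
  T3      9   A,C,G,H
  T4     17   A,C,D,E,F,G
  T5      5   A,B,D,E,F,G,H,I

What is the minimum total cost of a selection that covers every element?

T1, T5 cover every element at cost 4 + 5 = 9.
Any cover uses at least 2 sets; among all covering selections none totals below 9.

9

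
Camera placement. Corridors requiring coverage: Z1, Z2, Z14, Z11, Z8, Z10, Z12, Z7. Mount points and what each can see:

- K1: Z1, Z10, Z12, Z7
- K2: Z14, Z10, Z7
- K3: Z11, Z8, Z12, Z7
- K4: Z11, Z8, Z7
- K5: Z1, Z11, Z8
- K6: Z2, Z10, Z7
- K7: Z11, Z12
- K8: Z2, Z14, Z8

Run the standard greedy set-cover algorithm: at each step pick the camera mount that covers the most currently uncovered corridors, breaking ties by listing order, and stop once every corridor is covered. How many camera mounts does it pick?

3

Pick 1: K1 covers 4 new corridors (Z1, Z10, Z12, Z7).
Pick 2: K8 covers 3 new corridors (Z2, Z14, Z8).
Pick 3: K3 covers 1 new corridors (Z11).
Greedy uses 3 camera mounts.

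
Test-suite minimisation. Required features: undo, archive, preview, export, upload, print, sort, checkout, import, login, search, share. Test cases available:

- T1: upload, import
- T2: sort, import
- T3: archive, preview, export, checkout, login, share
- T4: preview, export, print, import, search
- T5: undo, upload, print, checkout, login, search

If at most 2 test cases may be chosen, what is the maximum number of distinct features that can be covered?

10

Choosing T3, T5 covers {undo, archive, preview, export, upload, print, checkout, login, search, share} — 10 features.
No choice of 2 test cases does better; here sort, import are left uncovered.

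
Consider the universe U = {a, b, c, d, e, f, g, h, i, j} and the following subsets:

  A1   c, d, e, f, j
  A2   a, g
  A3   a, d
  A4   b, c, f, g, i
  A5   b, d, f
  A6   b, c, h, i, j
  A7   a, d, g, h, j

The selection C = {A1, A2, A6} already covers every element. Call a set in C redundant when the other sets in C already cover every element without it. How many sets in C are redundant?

Drop A1: d, e, f uncovered — not redundant.
Drop A2: a, g uncovered — not redundant.
Drop A6: b, h, i uncovered — not redundant.
None of the sets in C is redundant.

0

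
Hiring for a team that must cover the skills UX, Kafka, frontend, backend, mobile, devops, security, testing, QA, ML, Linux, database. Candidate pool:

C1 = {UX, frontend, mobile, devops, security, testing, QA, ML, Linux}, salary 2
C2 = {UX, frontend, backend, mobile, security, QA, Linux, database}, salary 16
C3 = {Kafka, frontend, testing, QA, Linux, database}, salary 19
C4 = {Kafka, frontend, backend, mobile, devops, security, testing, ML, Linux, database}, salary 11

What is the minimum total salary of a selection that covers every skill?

C1, C4 cover every skill at salary 2 + 11 = 13.
Any cover uses at least 2 candidates; among all covering selections none totals below 13.

13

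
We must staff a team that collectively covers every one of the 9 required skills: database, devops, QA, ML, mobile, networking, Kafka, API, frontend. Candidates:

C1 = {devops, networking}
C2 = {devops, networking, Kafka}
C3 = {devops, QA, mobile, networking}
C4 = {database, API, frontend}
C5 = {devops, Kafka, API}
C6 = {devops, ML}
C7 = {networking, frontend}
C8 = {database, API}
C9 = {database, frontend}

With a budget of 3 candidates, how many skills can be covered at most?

8

Choosing C2, C3, C4 covers {database, devops, QA, mobile, networking, Kafka, API, frontend} — 8 skills.
No choice of 3 candidates does better; here ML is left uncovered.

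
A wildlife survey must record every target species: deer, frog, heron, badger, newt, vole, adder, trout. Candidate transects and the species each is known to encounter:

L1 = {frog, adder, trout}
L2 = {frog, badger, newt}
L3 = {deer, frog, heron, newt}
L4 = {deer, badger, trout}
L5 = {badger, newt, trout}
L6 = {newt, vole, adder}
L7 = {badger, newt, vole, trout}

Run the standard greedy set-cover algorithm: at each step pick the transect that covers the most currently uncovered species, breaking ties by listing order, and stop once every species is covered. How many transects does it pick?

Pick 1: L3 covers 4 new species (deer, frog, heron, newt).
Pick 2: L7 covers 3 new species (badger, vole, trout).
Pick 3: L1 covers 1 new species (adder).
Greedy uses 3 transects.

3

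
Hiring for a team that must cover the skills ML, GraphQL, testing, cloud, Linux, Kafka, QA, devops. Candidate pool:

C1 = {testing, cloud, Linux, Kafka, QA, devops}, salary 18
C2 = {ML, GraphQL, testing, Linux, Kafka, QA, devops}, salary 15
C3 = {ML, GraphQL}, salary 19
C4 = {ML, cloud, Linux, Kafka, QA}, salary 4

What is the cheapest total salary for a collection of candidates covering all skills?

19

C2, C4 cover every skill at salary 15 + 4 = 19.
Any cover uses at least 2 candidates; among all covering selections none totals below 19.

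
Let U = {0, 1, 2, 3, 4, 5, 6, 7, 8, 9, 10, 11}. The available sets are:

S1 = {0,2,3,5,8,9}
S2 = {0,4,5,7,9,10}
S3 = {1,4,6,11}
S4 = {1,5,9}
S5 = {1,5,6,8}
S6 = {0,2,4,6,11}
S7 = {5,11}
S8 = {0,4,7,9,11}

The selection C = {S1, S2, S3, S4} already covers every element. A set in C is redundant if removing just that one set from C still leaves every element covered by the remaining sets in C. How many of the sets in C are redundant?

1

Drop S1: 2, 3, 8 uncovered — not redundant.
Drop S2: 7, 10 uncovered — not redundant.
Drop S3: 6, 11 uncovered — not redundant.
Drop S4: the rest still cover every element — redundant.
1 redundant: S4.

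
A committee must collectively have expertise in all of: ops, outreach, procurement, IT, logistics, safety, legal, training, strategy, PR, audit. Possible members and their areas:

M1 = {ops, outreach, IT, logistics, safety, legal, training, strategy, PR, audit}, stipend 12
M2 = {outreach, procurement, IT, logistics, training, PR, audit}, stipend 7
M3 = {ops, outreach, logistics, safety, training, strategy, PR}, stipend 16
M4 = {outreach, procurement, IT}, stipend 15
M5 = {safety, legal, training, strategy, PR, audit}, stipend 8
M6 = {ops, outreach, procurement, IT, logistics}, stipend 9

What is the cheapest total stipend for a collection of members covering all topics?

M5, M6 cover every topic at stipend 8 + 9 = 17.
Any cover uses at least 2 members; among all covering selections none totals below 17.

17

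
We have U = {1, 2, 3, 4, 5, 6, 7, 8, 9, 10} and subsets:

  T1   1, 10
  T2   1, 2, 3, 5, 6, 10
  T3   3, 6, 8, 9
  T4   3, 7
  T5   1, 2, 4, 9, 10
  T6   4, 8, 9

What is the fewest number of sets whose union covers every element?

3

T2, T4, T6 together cover {1, 2, 3, 4, 5, 6, 7, 8, 9, 10} — every element.
No 2 of the 6 sets cover everything (all 15 pairs fall short), so 3 is minimum.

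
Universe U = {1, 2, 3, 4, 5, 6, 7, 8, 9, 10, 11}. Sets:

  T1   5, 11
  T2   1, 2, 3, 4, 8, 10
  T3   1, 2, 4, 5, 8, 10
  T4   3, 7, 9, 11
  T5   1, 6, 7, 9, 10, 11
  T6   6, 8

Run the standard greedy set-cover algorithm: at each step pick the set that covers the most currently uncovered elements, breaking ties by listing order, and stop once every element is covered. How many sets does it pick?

Pick 1: T2 covers 6 new elements (1, 2, 3, 4, 8, 10).
Pick 2: T5 covers 4 new elements (6, 7, 9, 11).
Pick 3: T1 covers 1 new elements (5).
Greedy uses 3 sets.

3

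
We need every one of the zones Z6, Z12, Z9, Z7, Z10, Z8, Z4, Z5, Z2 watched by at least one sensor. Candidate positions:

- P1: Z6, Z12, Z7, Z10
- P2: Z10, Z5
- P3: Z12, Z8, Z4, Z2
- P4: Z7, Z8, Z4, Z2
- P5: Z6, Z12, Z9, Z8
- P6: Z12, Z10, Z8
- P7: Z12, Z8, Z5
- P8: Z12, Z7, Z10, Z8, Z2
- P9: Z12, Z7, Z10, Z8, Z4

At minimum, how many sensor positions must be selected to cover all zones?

P2, P4, P5 together cover {Z6, Z12, Z9, Z7, Z10, Z8, Z4, Z5, Z2} — every zone.
No 2 of the 9 sensor positions cover everything (all 36 pairs fall short), so 3 is minimum.
Greedy (largest uncovered first) would take P8, P5, P2, P3 — 4 sensor positions — but 3 suffice.

3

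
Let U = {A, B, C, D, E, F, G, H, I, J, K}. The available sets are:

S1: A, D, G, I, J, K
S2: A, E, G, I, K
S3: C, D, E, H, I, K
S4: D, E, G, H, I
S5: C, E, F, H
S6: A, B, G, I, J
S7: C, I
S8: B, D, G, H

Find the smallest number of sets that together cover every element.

S1, S5, S6 together cover {A, B, C, D, E, F, G, H, I, J, K} — every element.
No 2 of the 8 sets cover everything (all 28 pairs fall short), so 3 is minimum.

3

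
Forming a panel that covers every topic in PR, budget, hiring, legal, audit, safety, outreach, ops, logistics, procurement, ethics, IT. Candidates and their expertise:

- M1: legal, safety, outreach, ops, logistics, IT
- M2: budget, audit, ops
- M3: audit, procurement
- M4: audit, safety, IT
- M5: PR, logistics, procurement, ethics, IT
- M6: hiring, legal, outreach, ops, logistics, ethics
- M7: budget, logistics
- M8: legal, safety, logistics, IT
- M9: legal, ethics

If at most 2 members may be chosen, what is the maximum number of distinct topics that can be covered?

Choosing M1, M5 covers {PR, legal, safety, outreach, ops, logistics, procurement, ethics, IT} — 9 topics.
No choice of 2 members does better; here budget, hiring, audit are left uncovered.

9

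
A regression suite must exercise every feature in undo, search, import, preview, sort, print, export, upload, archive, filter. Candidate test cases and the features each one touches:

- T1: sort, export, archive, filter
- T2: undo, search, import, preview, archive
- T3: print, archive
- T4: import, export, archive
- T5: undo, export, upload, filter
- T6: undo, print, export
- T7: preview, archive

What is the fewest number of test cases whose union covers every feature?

4

T1, T2, T3, T5 together cover {undo, search, import, preview, sort, print, export, upload, archive, filter} — every feature.
No 3 of the 7 test cases cover everything (all 35 triples fall short), so 4 is minimum.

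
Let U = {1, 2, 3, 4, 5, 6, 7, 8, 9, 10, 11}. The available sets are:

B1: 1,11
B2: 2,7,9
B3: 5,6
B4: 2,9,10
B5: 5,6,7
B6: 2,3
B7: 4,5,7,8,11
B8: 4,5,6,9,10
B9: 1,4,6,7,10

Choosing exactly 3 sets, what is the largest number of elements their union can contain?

Choosing B2, B7, B9 covers {1, 2, 4, 5, 6, 7, 8, 9, 10, 11} — 10 elements.
No choice of 3 sets does better; here 3 is left uncovered.

10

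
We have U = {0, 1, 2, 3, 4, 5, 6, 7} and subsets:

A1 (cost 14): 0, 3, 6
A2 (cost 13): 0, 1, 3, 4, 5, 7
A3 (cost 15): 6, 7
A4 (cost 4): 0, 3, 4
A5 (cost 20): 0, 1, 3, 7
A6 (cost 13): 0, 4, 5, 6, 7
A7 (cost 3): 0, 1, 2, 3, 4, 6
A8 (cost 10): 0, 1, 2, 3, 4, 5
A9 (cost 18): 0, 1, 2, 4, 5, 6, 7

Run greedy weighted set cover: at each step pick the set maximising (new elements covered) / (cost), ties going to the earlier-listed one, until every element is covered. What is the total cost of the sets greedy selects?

Pick 1: A7 adds 6 new (0, 1, 2, 3, 4, 6) at cost 3 (ratio 6/3).
Pick 2: A2 adds 2 new (5, 7) at cost 13 (ratio 2/13).
Greedy total cost: 3 + 13 = 16.

16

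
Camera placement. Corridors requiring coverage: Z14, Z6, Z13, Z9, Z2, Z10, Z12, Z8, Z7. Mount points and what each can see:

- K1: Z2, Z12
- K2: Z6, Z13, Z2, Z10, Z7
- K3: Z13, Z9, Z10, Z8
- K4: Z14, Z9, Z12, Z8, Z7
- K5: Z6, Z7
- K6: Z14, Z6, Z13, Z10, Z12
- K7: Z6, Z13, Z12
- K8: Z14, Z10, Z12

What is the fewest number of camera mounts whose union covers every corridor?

2

K2, K4 together cover {Z14, Z6, Z13, Z9, Z2, Z10, Z12, Z8, Z7} — every corridor.
No single camera mount contains all 9 corridors, so 2 is optimal.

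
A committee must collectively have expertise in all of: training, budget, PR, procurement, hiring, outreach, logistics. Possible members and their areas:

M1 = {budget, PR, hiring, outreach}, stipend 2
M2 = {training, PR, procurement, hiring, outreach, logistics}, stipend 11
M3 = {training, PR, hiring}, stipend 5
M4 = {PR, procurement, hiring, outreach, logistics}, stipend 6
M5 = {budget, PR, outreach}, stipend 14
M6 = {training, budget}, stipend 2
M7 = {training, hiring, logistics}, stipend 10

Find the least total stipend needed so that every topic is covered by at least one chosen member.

M4, M6 cover every topic at stipend 6 + 2 = 8.
Any cover uses at least 2 members; among all covering selections none totals below 8.

8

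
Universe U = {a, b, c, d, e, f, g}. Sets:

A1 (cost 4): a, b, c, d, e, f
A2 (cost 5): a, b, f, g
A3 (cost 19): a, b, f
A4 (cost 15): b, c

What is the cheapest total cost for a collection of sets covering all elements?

A1, A2 cover every element at cost 4 + 5 = 9.
Any cover uses at least 2 sets; among all covering selections none totals below 9.

9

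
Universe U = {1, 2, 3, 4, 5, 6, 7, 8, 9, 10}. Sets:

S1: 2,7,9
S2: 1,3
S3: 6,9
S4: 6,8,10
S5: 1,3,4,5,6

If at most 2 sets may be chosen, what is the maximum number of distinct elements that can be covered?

8

Choosing S1, S5 covers {1, 2, 3, 4, 5, 6, 7, 9} — 8 elements.
No choice of 2 sets does better; here 8, 10 are left uncovered.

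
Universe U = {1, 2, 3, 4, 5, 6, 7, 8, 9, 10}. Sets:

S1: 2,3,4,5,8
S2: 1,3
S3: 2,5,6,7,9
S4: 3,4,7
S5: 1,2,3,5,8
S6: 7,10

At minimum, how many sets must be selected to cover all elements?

4

S1, S2, S3, S6 together cover {1, 2, 3, 4, 5, 6, 7, 8, 9, 10} — every element.
No 3 of the 6 sets cover everything (all 20 triples fall short), so 4 is minimum.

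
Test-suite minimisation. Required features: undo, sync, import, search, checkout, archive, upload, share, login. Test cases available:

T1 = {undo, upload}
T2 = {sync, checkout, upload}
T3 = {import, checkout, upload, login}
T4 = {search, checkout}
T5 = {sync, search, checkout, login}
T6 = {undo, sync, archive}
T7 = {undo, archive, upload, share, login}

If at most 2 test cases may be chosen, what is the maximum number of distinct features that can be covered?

8

Choosing T5, T7 covers {undo, sync, search, checkout, archive, upload, share, login} — 8 features.
No choice of 2 test cases does better; here import is left uncovered.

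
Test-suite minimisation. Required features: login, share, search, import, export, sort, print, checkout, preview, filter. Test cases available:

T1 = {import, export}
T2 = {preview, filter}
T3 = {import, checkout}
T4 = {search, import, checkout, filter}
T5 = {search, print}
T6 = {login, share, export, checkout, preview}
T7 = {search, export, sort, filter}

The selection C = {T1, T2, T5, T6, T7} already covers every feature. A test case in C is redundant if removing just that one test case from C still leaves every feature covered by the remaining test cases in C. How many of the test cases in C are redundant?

1

Drop T1: import uncovered — not redundant.
Drop T2: the rest still cover every feature — redundant.
Drop T5: print uncovered — not redundant.
Drop T6: login, share, checkout uncovered — not redundant.
Drop T7: sort uncovered — not redundant.
1 redundant: T2.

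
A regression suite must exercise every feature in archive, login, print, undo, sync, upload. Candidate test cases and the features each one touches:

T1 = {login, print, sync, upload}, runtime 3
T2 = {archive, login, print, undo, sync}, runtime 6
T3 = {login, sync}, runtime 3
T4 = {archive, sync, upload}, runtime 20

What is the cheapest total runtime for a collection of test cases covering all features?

T1, T2 cover every feature at runtime 3 + 6 = 9.
Any cover uses at least 2 test cases; among all covering selections none totals below 9.

9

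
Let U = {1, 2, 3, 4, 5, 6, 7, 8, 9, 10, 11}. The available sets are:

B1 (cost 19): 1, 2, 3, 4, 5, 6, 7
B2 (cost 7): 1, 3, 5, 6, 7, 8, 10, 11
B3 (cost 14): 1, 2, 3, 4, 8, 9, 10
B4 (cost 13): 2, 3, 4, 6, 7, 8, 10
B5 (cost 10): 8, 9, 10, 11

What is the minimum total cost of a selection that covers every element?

B2, B3 cover every element at cost 7 + 14 = 21.
Any cover uses at least 2 sets; among all covering selections none totals below 21.

21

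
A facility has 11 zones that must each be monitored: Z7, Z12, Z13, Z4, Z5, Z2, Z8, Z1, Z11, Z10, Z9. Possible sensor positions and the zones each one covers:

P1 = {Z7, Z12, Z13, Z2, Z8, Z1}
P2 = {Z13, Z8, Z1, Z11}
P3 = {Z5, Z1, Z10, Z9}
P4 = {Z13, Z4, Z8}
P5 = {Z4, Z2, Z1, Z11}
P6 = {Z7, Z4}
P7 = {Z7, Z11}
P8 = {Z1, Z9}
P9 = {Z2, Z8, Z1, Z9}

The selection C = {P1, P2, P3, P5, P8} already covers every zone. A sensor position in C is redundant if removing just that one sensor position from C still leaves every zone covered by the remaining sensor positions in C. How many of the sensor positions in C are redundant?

Drop P1: Z7, Z12 uncovered — not redundant.
Drop P2: the rest still cover every zone — redundant.
Drop P3: Z5, Z10 uncovered — not redundant.
Drop P5: Z4 uncovered — not redundant.
Drop P8: the rest still cover every zone — redundant.
2 redundant: P2, P8.

2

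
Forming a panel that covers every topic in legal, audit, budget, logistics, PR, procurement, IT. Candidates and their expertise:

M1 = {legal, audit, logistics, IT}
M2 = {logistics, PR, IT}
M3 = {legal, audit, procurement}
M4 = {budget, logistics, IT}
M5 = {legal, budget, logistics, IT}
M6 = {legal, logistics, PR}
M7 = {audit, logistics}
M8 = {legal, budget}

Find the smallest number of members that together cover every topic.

M2, M3, M4 together cover {legal, audit, budget, logistics, PR, procurement, IT} — every topic.
No 2 of the 8 members cover everything (all 28 pairs fall short), so 3 is minimum.
Greedy (largest uncovered first) would take M1, M2, M3, M4 — 4 members — but 3 suffice.

3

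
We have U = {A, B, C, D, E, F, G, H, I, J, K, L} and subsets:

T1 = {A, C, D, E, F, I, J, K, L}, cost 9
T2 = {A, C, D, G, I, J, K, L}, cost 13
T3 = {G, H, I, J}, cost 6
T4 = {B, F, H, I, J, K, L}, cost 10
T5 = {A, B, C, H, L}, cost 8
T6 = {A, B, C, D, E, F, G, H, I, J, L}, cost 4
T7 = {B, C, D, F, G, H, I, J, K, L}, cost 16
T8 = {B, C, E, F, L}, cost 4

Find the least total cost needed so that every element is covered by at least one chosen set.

T1, T6 cover every element at cost 9 + 4 = 13.
Any cover uses at least 2 sets; among all covering selections none totals below 13.

13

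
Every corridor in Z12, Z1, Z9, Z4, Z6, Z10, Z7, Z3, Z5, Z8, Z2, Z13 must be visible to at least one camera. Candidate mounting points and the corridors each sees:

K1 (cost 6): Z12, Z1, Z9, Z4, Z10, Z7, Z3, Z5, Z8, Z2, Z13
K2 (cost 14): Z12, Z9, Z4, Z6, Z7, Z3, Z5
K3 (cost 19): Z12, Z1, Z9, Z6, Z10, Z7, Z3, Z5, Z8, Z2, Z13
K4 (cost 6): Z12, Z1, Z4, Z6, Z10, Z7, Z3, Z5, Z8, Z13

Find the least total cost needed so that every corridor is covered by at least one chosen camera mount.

12

K1, K4 cover every corridor at cost 6 + 6 = 12.
Any cover uses at least 2 camera mounts; among all covering selections none totals below 12.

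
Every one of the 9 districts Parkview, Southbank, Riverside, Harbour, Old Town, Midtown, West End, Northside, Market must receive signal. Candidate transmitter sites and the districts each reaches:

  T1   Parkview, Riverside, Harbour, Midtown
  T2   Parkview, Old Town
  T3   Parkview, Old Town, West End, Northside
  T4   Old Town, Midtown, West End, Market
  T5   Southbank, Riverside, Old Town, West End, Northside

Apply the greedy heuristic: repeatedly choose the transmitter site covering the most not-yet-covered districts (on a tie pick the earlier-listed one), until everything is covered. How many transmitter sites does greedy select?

Pick 1: T5 covers 5 new districts (Southbank, Riverside, Old Town, West End, Northside).
Pick 2: T1 covers 3 new districts (Parkview, Harbour, Midtown).
Pick 3: T4 covers 1 new districts (Market).
Greedy uses 3 transmitter sites.

3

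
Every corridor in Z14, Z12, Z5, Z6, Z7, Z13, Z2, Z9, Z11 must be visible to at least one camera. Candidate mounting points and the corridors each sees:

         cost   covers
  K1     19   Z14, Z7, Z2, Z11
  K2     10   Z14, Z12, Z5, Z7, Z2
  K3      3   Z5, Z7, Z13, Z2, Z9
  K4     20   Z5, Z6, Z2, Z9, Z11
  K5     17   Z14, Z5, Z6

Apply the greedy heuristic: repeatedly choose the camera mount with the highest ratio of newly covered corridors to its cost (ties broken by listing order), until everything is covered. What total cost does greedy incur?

33

Pick 1: K3 adds 5 new (Z5, Z7, Z13, Z2, Z9) at cost 3 (ratio 5/3).
Pick 2: K2 adds 2 new (Z14, Z12) at cost 10 (ratio 2/10).
Pick 3: K4 adds 2 new (Z6, Z11) at cost 20 (ratio 2/20).
Greedy total cost: 3 + 10 + 20 = 33.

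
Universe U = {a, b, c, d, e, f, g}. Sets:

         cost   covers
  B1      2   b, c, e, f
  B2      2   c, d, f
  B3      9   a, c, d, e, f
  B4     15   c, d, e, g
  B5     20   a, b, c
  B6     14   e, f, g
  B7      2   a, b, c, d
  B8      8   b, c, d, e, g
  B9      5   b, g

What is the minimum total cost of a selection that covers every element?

9

B1, B7, B9 cover every element at cost 2 + 2 + 5 = 9.
Any cover uses at least 2 sets; among all covering selections none totals below 9.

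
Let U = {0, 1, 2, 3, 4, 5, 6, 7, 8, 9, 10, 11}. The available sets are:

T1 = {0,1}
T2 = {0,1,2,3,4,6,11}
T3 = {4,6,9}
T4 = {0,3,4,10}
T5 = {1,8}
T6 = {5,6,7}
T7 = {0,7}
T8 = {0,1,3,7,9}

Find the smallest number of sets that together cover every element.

5

T2, T3, T4, T5, T6 together cover {0, 1, 2, 3, 4, 5, 6, 7, 8, 9, 10, 11} — every element.
No 4 of the 8 sets cover everything (all 70 size-4 selections fall short), so 5 is minimum.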